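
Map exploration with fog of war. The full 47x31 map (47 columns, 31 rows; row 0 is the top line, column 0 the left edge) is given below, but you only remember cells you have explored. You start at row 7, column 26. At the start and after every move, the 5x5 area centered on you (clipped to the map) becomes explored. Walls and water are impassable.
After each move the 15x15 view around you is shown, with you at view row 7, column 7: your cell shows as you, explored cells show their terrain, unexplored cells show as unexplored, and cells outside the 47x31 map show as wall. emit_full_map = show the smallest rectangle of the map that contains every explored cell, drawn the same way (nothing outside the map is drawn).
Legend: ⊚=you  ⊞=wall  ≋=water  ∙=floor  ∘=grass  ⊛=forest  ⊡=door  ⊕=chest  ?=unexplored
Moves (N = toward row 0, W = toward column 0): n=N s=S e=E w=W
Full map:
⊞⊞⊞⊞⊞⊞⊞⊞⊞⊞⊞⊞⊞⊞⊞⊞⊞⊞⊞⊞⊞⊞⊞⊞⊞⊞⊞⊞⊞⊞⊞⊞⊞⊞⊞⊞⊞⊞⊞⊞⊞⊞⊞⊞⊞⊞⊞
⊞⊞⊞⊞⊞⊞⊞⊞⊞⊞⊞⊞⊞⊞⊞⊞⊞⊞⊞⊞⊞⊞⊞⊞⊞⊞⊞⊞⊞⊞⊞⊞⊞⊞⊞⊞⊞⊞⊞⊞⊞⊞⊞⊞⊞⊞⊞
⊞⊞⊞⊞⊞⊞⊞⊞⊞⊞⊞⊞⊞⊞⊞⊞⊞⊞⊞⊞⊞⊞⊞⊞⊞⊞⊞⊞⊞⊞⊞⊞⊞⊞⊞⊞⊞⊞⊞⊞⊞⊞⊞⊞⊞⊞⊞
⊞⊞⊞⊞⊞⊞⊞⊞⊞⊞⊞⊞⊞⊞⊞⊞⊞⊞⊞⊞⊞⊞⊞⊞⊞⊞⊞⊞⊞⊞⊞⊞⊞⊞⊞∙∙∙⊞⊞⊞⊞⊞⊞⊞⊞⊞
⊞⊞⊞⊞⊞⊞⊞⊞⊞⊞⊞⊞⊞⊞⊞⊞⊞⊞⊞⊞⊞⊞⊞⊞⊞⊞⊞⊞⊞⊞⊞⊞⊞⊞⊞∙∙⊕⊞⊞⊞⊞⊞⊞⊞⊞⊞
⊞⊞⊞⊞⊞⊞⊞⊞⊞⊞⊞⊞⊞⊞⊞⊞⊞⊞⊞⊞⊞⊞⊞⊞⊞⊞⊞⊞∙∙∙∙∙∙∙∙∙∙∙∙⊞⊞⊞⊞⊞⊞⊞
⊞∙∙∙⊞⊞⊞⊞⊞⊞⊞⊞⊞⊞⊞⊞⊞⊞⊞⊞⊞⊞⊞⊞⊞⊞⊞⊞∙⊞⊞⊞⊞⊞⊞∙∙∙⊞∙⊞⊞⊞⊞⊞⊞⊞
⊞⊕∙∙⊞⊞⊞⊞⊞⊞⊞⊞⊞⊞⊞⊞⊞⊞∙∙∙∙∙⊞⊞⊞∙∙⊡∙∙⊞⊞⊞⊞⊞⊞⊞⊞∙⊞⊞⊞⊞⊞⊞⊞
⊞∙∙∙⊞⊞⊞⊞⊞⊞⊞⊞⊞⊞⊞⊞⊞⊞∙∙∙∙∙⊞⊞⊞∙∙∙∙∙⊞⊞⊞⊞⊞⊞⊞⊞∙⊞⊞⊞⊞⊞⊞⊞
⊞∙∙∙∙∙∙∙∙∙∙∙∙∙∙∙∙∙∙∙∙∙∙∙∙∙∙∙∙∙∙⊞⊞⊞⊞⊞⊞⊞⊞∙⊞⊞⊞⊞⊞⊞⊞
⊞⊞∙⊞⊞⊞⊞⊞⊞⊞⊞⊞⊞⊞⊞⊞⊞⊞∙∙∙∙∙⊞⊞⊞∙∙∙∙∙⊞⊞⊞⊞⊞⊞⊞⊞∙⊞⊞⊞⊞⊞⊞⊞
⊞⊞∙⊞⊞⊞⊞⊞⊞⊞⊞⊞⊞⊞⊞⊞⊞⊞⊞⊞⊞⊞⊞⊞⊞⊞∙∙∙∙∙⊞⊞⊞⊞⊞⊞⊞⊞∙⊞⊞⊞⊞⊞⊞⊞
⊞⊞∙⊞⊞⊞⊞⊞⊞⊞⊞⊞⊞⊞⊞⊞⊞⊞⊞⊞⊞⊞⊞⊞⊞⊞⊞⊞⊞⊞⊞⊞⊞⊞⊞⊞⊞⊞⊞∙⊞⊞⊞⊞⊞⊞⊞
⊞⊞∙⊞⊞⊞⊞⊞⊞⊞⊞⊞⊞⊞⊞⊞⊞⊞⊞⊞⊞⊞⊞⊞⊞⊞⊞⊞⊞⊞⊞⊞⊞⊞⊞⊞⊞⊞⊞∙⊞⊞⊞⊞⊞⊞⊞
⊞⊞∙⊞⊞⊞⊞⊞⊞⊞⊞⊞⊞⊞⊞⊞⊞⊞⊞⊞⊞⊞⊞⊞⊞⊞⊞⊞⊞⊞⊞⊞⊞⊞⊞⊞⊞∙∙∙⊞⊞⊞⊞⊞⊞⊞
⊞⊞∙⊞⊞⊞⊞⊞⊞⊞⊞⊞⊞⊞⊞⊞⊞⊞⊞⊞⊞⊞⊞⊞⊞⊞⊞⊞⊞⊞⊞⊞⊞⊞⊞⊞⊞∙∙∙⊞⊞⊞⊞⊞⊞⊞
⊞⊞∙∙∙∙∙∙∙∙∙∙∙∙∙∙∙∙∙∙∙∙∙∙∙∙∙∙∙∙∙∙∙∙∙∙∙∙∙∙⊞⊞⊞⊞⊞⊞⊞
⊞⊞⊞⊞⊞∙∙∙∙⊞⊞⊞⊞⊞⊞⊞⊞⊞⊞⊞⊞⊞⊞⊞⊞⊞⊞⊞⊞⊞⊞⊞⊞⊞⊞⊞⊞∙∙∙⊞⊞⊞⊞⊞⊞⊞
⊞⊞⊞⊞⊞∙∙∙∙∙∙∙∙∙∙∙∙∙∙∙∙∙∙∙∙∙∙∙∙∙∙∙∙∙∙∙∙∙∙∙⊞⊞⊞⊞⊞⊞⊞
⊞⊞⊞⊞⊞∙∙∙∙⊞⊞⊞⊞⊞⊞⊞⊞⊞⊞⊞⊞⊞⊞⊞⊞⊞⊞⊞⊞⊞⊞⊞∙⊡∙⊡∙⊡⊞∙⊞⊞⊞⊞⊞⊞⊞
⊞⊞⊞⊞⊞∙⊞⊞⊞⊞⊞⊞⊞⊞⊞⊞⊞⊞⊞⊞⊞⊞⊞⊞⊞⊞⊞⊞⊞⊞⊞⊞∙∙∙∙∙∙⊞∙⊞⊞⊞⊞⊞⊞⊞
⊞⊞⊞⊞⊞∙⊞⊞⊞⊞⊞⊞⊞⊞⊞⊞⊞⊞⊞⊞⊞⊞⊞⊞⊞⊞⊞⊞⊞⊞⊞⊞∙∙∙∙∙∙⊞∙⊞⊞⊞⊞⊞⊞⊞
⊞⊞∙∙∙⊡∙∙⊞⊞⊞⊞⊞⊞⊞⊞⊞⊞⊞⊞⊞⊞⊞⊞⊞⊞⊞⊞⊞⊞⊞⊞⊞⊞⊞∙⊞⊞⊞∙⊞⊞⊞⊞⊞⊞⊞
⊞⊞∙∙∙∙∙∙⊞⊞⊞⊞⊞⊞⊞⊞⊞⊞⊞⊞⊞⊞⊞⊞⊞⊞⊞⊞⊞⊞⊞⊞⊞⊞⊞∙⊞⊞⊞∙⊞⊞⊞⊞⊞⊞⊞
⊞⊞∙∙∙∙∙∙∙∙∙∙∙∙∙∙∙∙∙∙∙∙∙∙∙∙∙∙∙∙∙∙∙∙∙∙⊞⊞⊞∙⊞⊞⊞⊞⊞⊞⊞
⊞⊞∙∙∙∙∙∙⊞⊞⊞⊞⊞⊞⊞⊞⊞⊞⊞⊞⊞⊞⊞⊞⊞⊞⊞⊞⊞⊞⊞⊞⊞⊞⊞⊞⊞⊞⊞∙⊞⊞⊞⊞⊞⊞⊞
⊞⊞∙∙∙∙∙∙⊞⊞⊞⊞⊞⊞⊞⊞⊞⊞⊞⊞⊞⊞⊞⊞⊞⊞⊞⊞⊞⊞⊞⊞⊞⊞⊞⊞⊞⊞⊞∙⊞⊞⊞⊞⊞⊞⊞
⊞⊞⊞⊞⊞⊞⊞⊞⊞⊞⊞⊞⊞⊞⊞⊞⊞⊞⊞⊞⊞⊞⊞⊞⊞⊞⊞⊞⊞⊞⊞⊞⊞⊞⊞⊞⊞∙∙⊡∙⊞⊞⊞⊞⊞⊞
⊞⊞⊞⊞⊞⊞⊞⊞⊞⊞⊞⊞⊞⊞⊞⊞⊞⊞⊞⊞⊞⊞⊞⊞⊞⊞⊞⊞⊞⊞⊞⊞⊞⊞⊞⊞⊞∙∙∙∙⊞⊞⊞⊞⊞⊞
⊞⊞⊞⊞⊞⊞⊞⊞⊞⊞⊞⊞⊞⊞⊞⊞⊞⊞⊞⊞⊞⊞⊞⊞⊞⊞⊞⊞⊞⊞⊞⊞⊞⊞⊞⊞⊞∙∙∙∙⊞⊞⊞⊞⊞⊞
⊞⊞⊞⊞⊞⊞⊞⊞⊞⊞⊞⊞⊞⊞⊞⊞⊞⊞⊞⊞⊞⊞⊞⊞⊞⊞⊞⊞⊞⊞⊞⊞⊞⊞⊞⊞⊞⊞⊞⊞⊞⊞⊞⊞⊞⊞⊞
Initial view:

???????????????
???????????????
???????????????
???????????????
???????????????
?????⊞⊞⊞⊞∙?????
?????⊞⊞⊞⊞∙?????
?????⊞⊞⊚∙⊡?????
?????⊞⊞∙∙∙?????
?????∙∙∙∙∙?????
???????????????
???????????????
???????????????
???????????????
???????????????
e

???????????????
???????????????
???????????????
???????????????
???????????????
????⊞⊞⊞⊞∙∙?????
????⊞⊞⊞⊞∙⊞?????
????⊞⊞∙⊚⊡∙?????
????⊞⊞∙∙∙∙?????
????∙∙∙∙∙∙?????
???????????????
???????????????
???????????????
???????????????
???????????????

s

???????????????
???????????????
???????????????
???????????????
????⊞⊞⊞⊞∙∙?????
????⊞⊞⊞⊞∙⊞?????
????⊞⊞∙∙⊡∙?????
????⊞⊞∙⊚∙∙?????
????∙∙∙∙∙∙?????
?????⊞∙∙∙∙?????
???????????????
???????????????
???????????????
???????????????
???????????????

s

???????????????
???????????????
???????????????
????⊞⊞⊞⊞∙∙?????
????⊞⊞⊞⊞∙⊞?????
????⊞⊞∙∙⊡∙?????
????⊞⊞∙∙∙∙?????
????∙∙∙⊚∙∙?????
?????⊞∙∙∙∙?????
?????⊞∙∙∙∙?????
???????????????
???????????????
???????????????
???????????????
???????????????

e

???????????????
???????????????
???????????????
???⊞⊞⊞⊞∙∙??????
???⊞⊞⊞⊞∙⊞??????
???⊞⊞∙∙⊡∙∙?????
???⊞⊞∙∙∙∙∙?????
???∙∙∙∙⊚∙∙?????
????⊞∙∙∙∙∙?????
????⊞∙∙∙∙∙?????
???????????????
???????????????
???????????????
???????????????
???????????????

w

???????????????
???????????????
???????????????
????⊞⊞⊞⊞∙∙?????
????⊞⊞⊞⊞∙⊞?????
????⊞⊞∙∙⊡∙∙????
????⊞⊞∙∙∙∙∙????
????∙∙∙⊚∙∙∙????
?????⊞∙∙∙∙∙????
?????⊞∙∙∙∙∙????
???????????????
???????????????
???????????????
???????????????
???????????????

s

???????????????
???????????????
????⊞⊞⊞⊞∙∙?????
????⊞⊞⊞⊞∙⊞?????
????⊞⊞∙∙⊡∙∙????
????⊞⊞∙∙∙∙∙????
????∙∙∙∙∙∙∙????
?????⊞∙⊚∙∙∙????
?????⊞∙∙∙∙∙????
?????⊞⊞⊞⊞⊞?????
???????????????
???????????????
???????????????
???????????????
???????????????

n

???????????????
???????????????
???????????????
????⊞⊞⊞⊞∙∙?????
????⊞⊞⊞⊞∙⊞?????
????⊞⊞∙∙⊡∙∙????
????⊞⊞∙∙∙∙∙????
????∙∙∙⊚∙∙∙????
?????⊞∙∙∙∙∙????
?????⊞∙∙∙∙∙????
?????⊞⊞⊞⊞⊞?????
???????????????
???????????????
???????????????
???????????????

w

???????????????
???????????????
???????????????
?????⊞⊞⊞⊞∙∙????
?????⊞⊞⊞⊞∙⊞????
?????⊞⊞∙∙⊡∙∙???
?????⊞⊞∙∙∙∙∙???
?????∙∙⊚∙∙∙∙???
?????⊞⊞∙∙∙∙∙???
?????⊞⊞∙∙∙∙∙???
??????⊞⊞⊞⊞⊞????
???????????????
???????????????
???????????????
???????????????

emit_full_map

⊞⊞⊞⊞∙∙?
⊞⊞⊞⊞∙⊞?
⊞⊞∙∙⊡∙∙
⊞⊞∙∙∙∙∙
∙∙⊚∙∙∙∙
⊞⊞∙∙∙∙∙
⊞⊞∙∙∙∙∙
?⊞⊞⊞⊞⊞?

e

???????????????
???????????????
???????????????
????⊞⊞⊞⊞∙∙?????
????⊞⊞⊞⊞∙⊞?????
????⊞⊞∙∙⊡∙∙????
????⊞⊞∙∙∙∙∙????
????∙∙∙⊚∙∙∙????
????⊞⊞∙∙∙∙∙????
????⊞⊞∙∙∙∙∙????
?????⊞⊞⊞⊞⊞?????
???????????????
???????????????
???????????????
???????????????

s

???????????????
???????????????
????⊞⊞⊞⊞∙∙?????
????⊞⊞⊞⊞∙⊞?????
????⊞⊞∙∙⊡∙∙????
????⊞⊞∙∙∙∙∙????
????∙∙∙∙∙∙∙????
????⊞⊞∙⊚∙∙∙????
????⊞⊞∙∙∙∙∙????
?????⊞⊞⊞⊞⊞?????
???????????????
???????????????
???????????????
???????????????
???????????????

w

???????????????
???????????????
?????⊞⊞⊞⊞∙∙????
?????⊞⊞⊞⊞∙⊞????
?????⊞⊞∙∙⊡∙∙???
?????⊞⊞∙∙∙∙∙???
?????∙∙∙∙∙∙∙???
?????⊞⊞⊚∙∙∙∙???
?????⊞⊞∙∙∙∙∙???
?????⊞⊞⊞⊞⊞⊞????
???????????????
???????????????
???????????????
???????????????
???????????????

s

???????????????
?????⊞⊞⊞⊞∙∙????
?????⊞⊞⊞⊞∙⊞????
?????⊞⊞∙∙⊡∙∙???
?????⊞⊞∙∙∙∙∙???
?????∙∙∙∙∙∙∙???
?????⊞⊞∙∙∙∙∙???
?????⊞⊞⊚∙∙∙∙???
?????⊞⊞⊞⊞⊞⊞????
?????⊞⊞⊞⊞⊞?????
???????????????
???????????????
???????????????
???????????????
???????????????

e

???????????????
????⊞⊞⊞⊞∙∙?????
????⊞⊞⊞⊞∙⊞?????
????⊞⊞∙∙⊡∙∙????
????⊞⊞∙∙∙∙∙????
????∙∙∙∙∙∙∙????
????⊞⊞∙∙∙∙∙????
????⊞⊞∙⊚∙∙∙????
????⊞⊞⊞⊞⊞⊞?????
????⊞⊞⊞⊞⊞⊞?????
???????????????
???????????????
???????????????
???????????????
???????????????

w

???????????????
?????⊞⊞⊞⊞∙∙????
?????⊞⊞⊞⊞∙⊞????
?????⊞⊞∙∙⊡∙∙???
?????⊞⊞∙∙∙∙∙???
?????∙∙∙∙∙∙∙???
?????⊞⊞∙∙∙∙∙???
?????⊞⊞⊚∙∙∙∙???
?????⊞⊞⊞⊞⊞⊞????
?????⊞⊞⊞⊞⊞⊞????
???????????????
???????????????
???????????????
???????????????
???????????????

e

???????????????
????⊞⊞⊞⊞∙∙?????
????⊞⊞⊞⊞∙⊞?????
????⊞⊞∙∙⊡∙∙????
????⊞⊞∙∙∙∙∙????
????∙∙∙∙∙∙∙????
????⊞⊞∙∙∙∙∙????
????⊞⊞∙⊚∙∙∙????
????⊞⊞⊞⊞⊞⊞?????
????⊞⊞⊞⊞⊞⊞?????
???????????????
???????????????
???????????????
???????????????
???????????????

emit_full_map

⊞⊞⊞⊞∙∙?
⊞⊞⊞⊞∙⊞?
⊞⊞∙∙⊡∙∙
⊞⊞∙∙∙∙∙
∙∙∙∙∙∙∙
⊞⊞∙∙∙∙∙
⊞⊞∙⊚∙∙∙
⊞⊞⊞⊞⊞⊞?
⊞⊞⊞⊞⊞⊞?


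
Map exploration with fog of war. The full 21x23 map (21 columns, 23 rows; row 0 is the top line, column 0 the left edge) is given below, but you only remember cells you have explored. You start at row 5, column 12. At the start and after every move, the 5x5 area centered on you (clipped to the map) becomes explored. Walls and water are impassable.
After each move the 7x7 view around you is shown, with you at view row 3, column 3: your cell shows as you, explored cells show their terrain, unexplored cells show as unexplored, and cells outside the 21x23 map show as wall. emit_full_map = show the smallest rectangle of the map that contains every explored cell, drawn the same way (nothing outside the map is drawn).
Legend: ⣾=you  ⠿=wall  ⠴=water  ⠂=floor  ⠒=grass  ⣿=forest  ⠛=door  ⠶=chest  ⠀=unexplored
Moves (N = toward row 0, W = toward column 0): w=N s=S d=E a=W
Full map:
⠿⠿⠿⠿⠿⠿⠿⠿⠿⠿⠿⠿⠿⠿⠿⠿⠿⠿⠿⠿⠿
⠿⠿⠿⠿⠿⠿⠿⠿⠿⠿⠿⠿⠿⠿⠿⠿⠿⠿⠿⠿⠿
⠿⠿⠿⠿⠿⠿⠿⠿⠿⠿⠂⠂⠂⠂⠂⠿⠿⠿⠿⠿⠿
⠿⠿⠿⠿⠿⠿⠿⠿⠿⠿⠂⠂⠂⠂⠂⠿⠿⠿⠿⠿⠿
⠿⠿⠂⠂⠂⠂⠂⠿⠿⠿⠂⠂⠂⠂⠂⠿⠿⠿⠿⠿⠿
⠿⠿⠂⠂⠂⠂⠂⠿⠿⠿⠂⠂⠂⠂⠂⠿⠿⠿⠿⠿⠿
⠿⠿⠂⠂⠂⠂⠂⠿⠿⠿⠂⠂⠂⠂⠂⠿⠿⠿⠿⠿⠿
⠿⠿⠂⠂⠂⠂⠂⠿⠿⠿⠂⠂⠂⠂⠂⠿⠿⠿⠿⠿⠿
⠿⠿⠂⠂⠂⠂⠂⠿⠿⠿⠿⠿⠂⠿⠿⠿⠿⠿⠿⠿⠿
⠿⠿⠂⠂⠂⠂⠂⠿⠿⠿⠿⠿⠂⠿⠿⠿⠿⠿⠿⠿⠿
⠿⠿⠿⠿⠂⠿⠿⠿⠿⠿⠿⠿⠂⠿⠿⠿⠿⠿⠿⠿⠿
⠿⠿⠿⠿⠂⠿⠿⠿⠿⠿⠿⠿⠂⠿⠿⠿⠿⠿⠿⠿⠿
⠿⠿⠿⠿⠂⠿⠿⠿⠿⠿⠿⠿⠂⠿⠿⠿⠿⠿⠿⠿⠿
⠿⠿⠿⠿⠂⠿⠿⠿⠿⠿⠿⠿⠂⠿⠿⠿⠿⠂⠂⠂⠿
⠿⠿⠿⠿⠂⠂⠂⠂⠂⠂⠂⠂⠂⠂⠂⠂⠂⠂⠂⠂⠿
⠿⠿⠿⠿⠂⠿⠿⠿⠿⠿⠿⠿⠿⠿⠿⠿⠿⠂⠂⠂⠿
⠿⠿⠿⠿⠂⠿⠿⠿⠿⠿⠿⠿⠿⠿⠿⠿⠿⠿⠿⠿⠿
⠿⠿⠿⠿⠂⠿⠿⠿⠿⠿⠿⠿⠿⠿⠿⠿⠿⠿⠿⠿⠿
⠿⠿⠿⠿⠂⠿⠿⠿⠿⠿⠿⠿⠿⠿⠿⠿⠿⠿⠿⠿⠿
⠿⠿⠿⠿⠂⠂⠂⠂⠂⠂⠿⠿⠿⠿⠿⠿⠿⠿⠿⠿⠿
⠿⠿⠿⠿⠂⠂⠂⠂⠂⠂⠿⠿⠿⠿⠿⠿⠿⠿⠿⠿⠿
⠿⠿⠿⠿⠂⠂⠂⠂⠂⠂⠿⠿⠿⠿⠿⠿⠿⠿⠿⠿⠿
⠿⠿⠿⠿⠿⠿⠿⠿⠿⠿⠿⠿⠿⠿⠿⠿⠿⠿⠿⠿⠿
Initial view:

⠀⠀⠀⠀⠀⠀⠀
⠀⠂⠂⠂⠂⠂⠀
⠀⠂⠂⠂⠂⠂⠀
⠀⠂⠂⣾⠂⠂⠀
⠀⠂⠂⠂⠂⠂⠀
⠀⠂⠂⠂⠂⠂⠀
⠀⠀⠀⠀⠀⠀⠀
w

⠀⠀⠀⠀⠀⠀⠀
⠀⠂⠂⠂⠂⠂⠀
⠀⠂⠂⠂⠂⠂⠀
⠀⠂⠂⣾⠂⠂⠀
⠀⠂⠂⠂⠂⠂⠀
⠀⠂⠂⠂⠂⠂⠀
⠀⠂⠂⠂⠂⠂⠀

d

⠀⠀⠀⠀⠀⠀⠀
⠂⠂⠂⠂⠂⠿⠀
⠂⠂⠂⠂⠂⠿⠀
⠂⠂⠂⣾⠂⠿⠀
⠂⠂⠂⠂⠂⠿⠀
⠂⠂⠂⠂⠂⠿⠀
⠂⠂⠂⠂⠂⠀⠀

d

⠀⠀⠀⠀⠀⠀⠀
⠂⠂⠂⠂⠿⠿⠀
⠂⠂⠂⠂⠿⠿⠀
⠂⠂⠂⣾⠿⠿⠀
⠂⠂⠂⠂⠿⠿⠀
⠂⠂⠂⠂⠿⠿⠀
⠂⠂⠂⠂⠀⠀⠀

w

⠀⠀⠀⠀⠀⠀⠀
⠀⠿⠿⠿⠿⠿⠀
⠂⠂⠂⠂⠿⠿⠀
⠂⠂⠂⣾⠿⠿⠀
⠂⠂⠂⠂⠿⠿⠀
⠂⠂⠂⠂⠿⠿⠀
⠂⠂⠂⠂⠿⠿⠀

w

⠿⠿⠿⠿⠿⠿⠿
⠀⠿⠿⠿⠿⠿⠀
⠀⠿⠿⠿⠿⠿⠀
⠂⠂⠂⣾⠿⠿⠀
⠂⠂⠂⠂⠿⠿⠀
⠂⠂⠂⠂⠿⠿⠀
⠂⠂⠂⠂⠿⠿⠀

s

⠀⠿⠿⠿⠿⠿⠀
⠀⠿⠿⠿⠿⠿⠀
⠂⠂⠂⠂⠿⠿⠀
⠂⠂⠂⣾⠿⠿⠀
⠂⠂⠂⠂⠿⠿⠀
⠂⠂⠂⠂⠿⠿⠀
⠂⠂⠂⠂⠿⠿⠀

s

⠀⠿⠿⠿⠿⠿⠀
⠂⠂⠂⠂⠿⠿⠀
⠂⠂⠂⠂⠿⠿⠀
⠂⠂⠂⣾⠿⠿⠀
⠂⠂⠂⠂⠿⠿⠀
⠂⠂⠂⠂⠿⠿⠀
⠂⠂⠂⠂⠀⠀⠀

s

⠂⠂⠂⠂⠿⠿⠀
⠂⠂⠂⠂⠿⠿⠀
⠂⠂⠂⠂⠿⠿⠀
⠂⠂⠂⣾⠿⠿⠀
⠂⠂⠂⠂⠿⠿⠀
⠂⠂⠂⠂⠿⠿⠀
⠀⠀⠀⠀⠀⠀⠀

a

⠂⠂⠂⠂⠂⠿⠿
⠂⠂⠂⠂⠂⠿⠿
⠂⠂⠂⠂⠂⠿⠿
⠂⠂⠂⣾⠂⠿⠿
⠂⠂⠂⠂⠂⠿⠿
⠂⠂⠂⠂⠂⠿⠿
⠀⠀⠀⠀⠀⠀⠀

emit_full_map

⠀⠀⠿⠿⠿⠿⠿
⠀⠀⠿⠿⠿⠿⠿
⠂⠂⠂⠂⠂⠿⠿
⠂⠂⠂⠂⠂⠿⠿
⠂⠂⠂⠂⠂⠿⠿
⠂⠂⠂⣾⠂⠿⠿
⠂⠂⠂⠂⠂⠿⠿
⠂⠂⠂⠂⠂⠿⠿

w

⠀⠀⠿⠿⠿⠿⠿
⠂⠂⠂⠂⠂⠿⠿
⠂⠂⠂⠂⠂⠿⠿
⠂⠂⠂⣾⠂⠿⠿
⠂⠂⠂⠂⠂⠿⠿
⠂⠂⠂⠂⠂⠿⠿
⠂⠂⠂⠂⠂⠿⠿

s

⠂⠂⠂⠂⠂⠿⠿
⠂⠂⠂⠂⠂⠿⠿
⠂⠂⠂⠂⠂⠿⠿
⠂⠂⠂⣾⠂⠿⠿
⠂⠂⠂⠂⠂⠿⠿
⠂⠂⠂⠂⠂⠿⠿
⠀⠀⠀⠀⠀⠀⠀

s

⠂⠂⠂⠂⠂⠿⠿
⠂⠂⠂⠂⠂⠿⠿
⠂⠂⠂⠂⠂⠿⠿
⠂⠂⠂⣾⠂⠿⠿
⠂⠂⠂⠂⠂⠿⠿
⠀⠿⠂⠿⠿⠿⠀
⠀⠀⠀⠀⠀⠀⠀

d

⠂⠂⠂⠂⠿⠿⠀
⠂⠂⠂⠂⠿⠿⠀
⠂⠂⠂⠂⠿⠿⠀
⠂⠂⠂⣾⠿⠿⠀
⠂⠂⠂⠂⠿⠿⠀
⠿⠂⠿⠿⠿⠿⠀
⠀⠀⠀⠀⠀⠀⠀

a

⠂⠂⠂⠂⠂⠿⠿
⠂⠂⠂⠂⠂⠿⠿
⠂⠂⠂⠂⠂⠿⠿
⠂⠂⠂⣾⠂⠿⠿
⠂⠂⠂⠂⠂⠿⠿
⠀⠿⠂⠿⠿⠿⠿
⠀⠀⠀⠀⠀⠀⠀

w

⠂⠂⠂⠂⠂⠿⠿
⠂⠂⠂⠂⠂⠿⠿
⠂⠂⠂⠂⠂⠿⠿
⠂⠂⠂⣾⠂⠿⠿
⠂⠂⠂⠂⠂⠿⠿
⠂⠂⠂⠂⠂⠿⠿
⠀⠿⠂⠿⠿⠿⠿

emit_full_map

⠀⠀⠿⠿⠿⠿⠿
⠀⠀⠿⠿⠿⠿⠿
⠂⠂⠂⠂⠂⠿⠿
⠂⠂⠂⠂⠂⠿⠿
⠂⠂⠂⠂⠂⠿⠿
⠂⠂⠂⣾⠂⠿⠿
⠂⠂⠂⠂⠂⠿⠿
⠂⠂⠂⠂⠂⠿⠿
⠀⠿⠂⠿⠿⠿⠿

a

⠀⠂⠂⠂⠂⠂⠿
⠀⠂⠂⠂⠂⠂⠿
⠀⠂⠂⠂⠂⠂⠿
⠀⠂⠂⣾⠂⠂⠿
⠀⠂⠂⠂⠂⠂⠿
⠀⠂⠂⠂⠂⠂⠿
⠀⠀⠿⠂⠿⠿⠿

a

⠀⠀⠂⠂⠂⠂⠂
⠀⠿⠂⠂⠂⠂⠂
⠀⠿⠂⠂⠂⠂⠂
⠀⠿⠂⣾⠂⠂⠂
⠀⠿⠂⠂⠂⠂⠂
⠀⠿⠂⠂⠂⠂⠂
⠀⠀⠀⠿⠂⠿⠿

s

⠀⠿⠂⠂⠂⠂⠂
⠀⠿⠂⠂⠂⠂⠂
⠀⠿⠂⠂⠂⠂⠂
⠀⠿⠂⣾⠂⠂⠂
⠀⠿⠂⠂⠂⠂⠂
⠀⠿⠿⠿⠂⠿⠿
⠀⠀⠀⠀⠀⠀⠀

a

⠀⠀⠿⠂⠂⠂⠂
⠀⠿⠿⠂⠂⠂⠂
⠀⠿⠿⠂⠂⠂⠂
⠀⠿⠿⣾⠂⠂⠂
⠀⠿⠿⠂⠂⠂⠂
⠀⠿⠿⠿⠿⠂⠿
⠀⠀⠀⠀⠀⠀⠀

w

⠀⠀⠀⠂⠂⠂⠂
⠀⠿⠿⠂⠂⠂⠂
⠀⠿⠿⠂⠂⠂⠂
⠀⠿⠿⣾⠂⠂⠂
⠀⠿⠿⠂⠂⠂⠂
⠀⠿⠿⠂⠂⠂⠂
⠀⠿⠿⠿⠿⠂⠿

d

⠀⠀⠂⠂⠂⠂⠂
⠿⠿⠂⠂⠂⠂⠂
⠿⠿⠂⠂⠂⠂⠂
⠿⠿⠂⣾⠂⠂⠂
⠿⠿⠂⠂⠂⠂⠂
⠿⠿⠂⠂⠂⠂⠂
⠿⠿⠿⠿⠂⠿⠿

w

⠀⠀⠀⠀⠿⠿⠿
⠀⠿⠂⠂⠂⠂⠂
⠿⠿⠂⠂⠂⠂⠂
⠿⠿⠂⣾⠂⠂⠂
⠿⠿⠂⠂⠂⠂⠂
⠿⠿⠂⠂⠂⠂⠂
⠿⠿⠂⠂⠂⠂⠂

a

⠀⠀⠀⠀⠀⠿⠿
⠀⠿⠿⠂⠂⠂⠂
⠀⠿⠿⠂⠂⠂⠂
⠀⠿⠿⣾⠂⠂⠂
⠀⠿⠿⠂⠂⠂⠂
⠀⠿⠿⠂⠂⠂⠂
⠀⠿⠿⠂⠂⠂⠂

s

⠀⠿⠿⠂⠂⠂⠂
⠀⠿⠿⠂⠂⠂⠂
⠀⠿⠿⠂⠂⠂⠂
⠀⠿⠿⣾⠂⠂⠂
⠀⠿⠿⠂⠂⠂⠂
⠀⠿⠿⠂⠂⠂⠂
⠀⠿⠿⠿⠿⠂⠿

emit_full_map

⠀⠀⠀⠀⠿⠿⠿⠿⠿
⠀⠀⠀⠀⠿⠿⠿⠿⠿
⠿⠿⠂⠂⠂⠂⠂⠿⠿
⠿⠿⠂⠂⠂⠂⠂⠿⠿
⠿⠿⠂⠂⠂⠂⠂⠿⠿
⠿⠿⣾⠂⠂⠂⠂⠿⠿
⠿⠿⠂⠂⠂⠂⠂⠿⠿
⠿⠿⠂⠂⠂⠂⠂⠿⠿
⠿⠿⠿⠿⠂⠿⠿⠿⠿

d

⠿⠿⠂⠂⠂⠂⠂
⠿⠿⠂⠂⠂⠂⠂
⠿⠿⠂⠂⠂⠂⠂
⠿⠿⠂⣾⠂⠂⠂
⠿⠿⠂⠂⠂⠂⠂
⠿⠿⠂⠂⠂⠂⠂
⠿⠿⠿⠿⠂⠿⠿

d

⠿⠂⠂⠂⠂⠂⠿
⠿⠂⠂⠂⠂⠂⠿
⠿⠂⠂⠂⠂⠂⠿
⠿⠂⠂⣾⠂⠂⠿
⠿⠂⠂⠂⠂⠂⠿
⠿⠂⠂⠂⠂⠂⠿
⠿⠿⠿⠂⠿⠿⠿

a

⠿⠿⠂⠂⠂⠂⠂
⠿⠿⠂⠂⠂⠂⠂
⠿⠿⠂⠂⠂⠂⠂
⠿⠿⠂⣾⠂⠂⠂
⠿⠿⠂⠂⠂⠂⠂
⠿⠿⠂⠂⠂⠂⠂
⠿⠿⠿⠿⠂⠿⠿

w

⠀⠀⠀⠀⠿⠿⠿
⠿⠿⠂⠂⠂⠂⠂
⠿⠿⠂⠂⠂⠂⠂
⠿⠿⠂⣾⠂⠂⠂
⠿⠿⠂⠂⠂⠂⠂
⠿⠿⠂⠂⠂⠂⠂
⠿⠿⠂⠂⠂⠂⠂

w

⠀⠀⠀⠀⠿⠿⠿
⠀⠿⠿⠿⠿⠿⠿
⠿⠿⠂⠂⠂⠂⠂
⠿⠿⠂⣾⠂⠂⠂
⠿⠿⠂⠂⠂⠂⠂
⠿⠿⠂⠂⠂⠂⠂
⠿⠿⠂⠂⠂⠂⠂

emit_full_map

⠀⠀⠀⠀⠿⠿⠿⠿⠿
⠀⠿⠿⠿⠿⠿⠿⠿⠿
⠿⠿⠂⠂⠂⠂⠂⠿⠿
⠿⠿⠂⣾⠂⠂⠂⠿⠿
⠿⠿⠂⠂⠂⠂⠂⠿⠿
⠿⠿⠂⠂⠂⠂⠂⠿⠿
⠿⠿⠂⠂⠂⠂⠂⠿⠿
⠿⠿⠂⠂⠂⠂⠂⠿⠿
⠿⠿⠿⠿⠂⠿⠿⠿⠿


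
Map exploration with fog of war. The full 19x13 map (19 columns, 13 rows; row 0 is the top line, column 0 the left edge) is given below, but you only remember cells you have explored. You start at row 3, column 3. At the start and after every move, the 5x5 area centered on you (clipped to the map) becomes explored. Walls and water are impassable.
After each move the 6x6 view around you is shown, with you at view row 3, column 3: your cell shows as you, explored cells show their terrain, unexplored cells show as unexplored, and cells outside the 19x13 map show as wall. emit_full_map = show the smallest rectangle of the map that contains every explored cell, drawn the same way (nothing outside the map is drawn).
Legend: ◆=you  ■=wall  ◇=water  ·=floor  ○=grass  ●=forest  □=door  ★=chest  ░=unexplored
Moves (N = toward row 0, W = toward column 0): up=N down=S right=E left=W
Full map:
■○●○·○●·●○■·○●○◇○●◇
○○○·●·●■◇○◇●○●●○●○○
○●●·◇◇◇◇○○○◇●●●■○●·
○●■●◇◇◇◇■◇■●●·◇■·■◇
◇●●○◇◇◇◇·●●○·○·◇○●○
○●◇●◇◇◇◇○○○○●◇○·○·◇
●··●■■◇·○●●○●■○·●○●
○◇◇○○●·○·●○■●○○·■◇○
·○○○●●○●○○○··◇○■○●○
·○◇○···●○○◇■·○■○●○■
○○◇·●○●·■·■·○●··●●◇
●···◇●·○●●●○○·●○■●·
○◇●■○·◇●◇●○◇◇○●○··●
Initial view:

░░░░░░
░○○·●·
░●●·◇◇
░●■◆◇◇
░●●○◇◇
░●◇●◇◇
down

░○○·●·
░●●·◇◇
░●■●◇◇
░●●◆◇◇
░●◇●◇◇
░··●■■

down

░●●·◇◇
░●■●◇◇
░●●○◇◇
░●◇◆◇◇
░··●■■
░◇◇○○●

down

░●■●◇◇
░●●○◇◇
░●◇●◇◇
░··◆■■
░◇◇○○●
░○○○●●

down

░●●○◇◇
░●◇●◇◇
░··●■■
░◇◇◆○●
░○○○●●
░○◇○··

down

░●◇●◇◇
░··●■■
░◇◇○○●
░○○◆●●
░○◇○··
░○◇·●○

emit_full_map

○○·●·
●●·◇◇
●■●◇◇
●●○◇◇
●◇●◇◇
··●■■
◇◇○○●
○○◆●●
○◇○··
○◇·●○

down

░··●■■
░◇◇○○●
░○○○●●
░○◇◆··
░○◇·●○
░···◇●

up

░●◇●◇◇
░··●■■
░◇◇○○●
░○○◆●●
░○◇○··
░○◇·●○

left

■░●◇●◇
■●··●■
■○◇◇○○
■·○◆○●
■·○◇○·
■○○◇·●

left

■■░●◇●
■■●··●
■■○◇◇○
■■·◆○○
■■·○◇○
■■○○◇·

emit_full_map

░○○·●·
░●●·◇◇
░●■●◇◇
░●●○◇◇
░●◇●◇◇
●··●■■
○◇◇○○●
·◆○○●●
·○◇○··
○○◇·●○
░···◇●


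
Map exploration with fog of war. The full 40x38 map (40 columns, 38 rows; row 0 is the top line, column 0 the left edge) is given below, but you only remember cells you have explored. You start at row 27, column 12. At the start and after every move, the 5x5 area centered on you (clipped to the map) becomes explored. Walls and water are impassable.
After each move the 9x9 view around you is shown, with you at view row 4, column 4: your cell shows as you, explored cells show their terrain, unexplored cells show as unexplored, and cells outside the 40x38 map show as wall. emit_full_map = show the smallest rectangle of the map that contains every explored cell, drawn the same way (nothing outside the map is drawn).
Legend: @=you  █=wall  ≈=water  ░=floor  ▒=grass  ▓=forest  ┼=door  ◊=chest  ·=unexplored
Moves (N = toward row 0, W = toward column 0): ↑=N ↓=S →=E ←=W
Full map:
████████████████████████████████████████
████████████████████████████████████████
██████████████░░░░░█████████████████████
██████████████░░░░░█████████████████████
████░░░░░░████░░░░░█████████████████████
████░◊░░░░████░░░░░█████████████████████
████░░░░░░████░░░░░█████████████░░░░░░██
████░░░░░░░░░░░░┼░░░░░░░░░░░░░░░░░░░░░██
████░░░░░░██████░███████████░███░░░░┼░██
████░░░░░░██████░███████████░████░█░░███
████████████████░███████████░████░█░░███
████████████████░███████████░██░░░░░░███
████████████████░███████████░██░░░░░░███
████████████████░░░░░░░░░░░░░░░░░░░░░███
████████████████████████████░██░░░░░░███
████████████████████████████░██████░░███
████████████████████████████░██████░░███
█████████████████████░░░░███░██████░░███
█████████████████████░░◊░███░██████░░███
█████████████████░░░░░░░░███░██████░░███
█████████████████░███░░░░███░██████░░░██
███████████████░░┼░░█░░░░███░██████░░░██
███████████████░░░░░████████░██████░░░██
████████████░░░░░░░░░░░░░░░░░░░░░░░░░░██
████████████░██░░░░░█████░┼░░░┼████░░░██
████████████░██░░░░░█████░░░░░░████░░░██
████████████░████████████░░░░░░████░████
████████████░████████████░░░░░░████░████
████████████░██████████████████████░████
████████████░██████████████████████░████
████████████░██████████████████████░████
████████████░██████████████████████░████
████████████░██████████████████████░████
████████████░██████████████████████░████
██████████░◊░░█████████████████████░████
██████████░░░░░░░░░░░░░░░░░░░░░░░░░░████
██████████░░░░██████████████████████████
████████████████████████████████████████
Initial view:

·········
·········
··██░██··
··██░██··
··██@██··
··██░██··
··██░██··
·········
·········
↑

·········
·········
··██░██··
··██░██··
··██@██··
··██░██··
··██░██··
··██░██··
·········

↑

·········
·········
··██░░░··
··██░██··
··██@██··
··██░██··
··██░██··
··██░██··
··██░██··

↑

·········
·········
··█████··
··██░░░··
··██@██··
··██░██··
··██░██··
··██░██··
··██░██··

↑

·········
·········
··█████··
··█████··
··██@░░··
··██░██··
··██░██··
··██░██··
··██░██··

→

·········
·········
·█████░··
·█████░··
·██░@░░··
·██░██░··
·██░██░··
·██░██···
·██░██···

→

·········
·········
█████░░··
█████░░··
██░░@░░··
██░██░░··
██░██░░··
██░██····
██░██····

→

·········
·········
████░░┼··
████░░░··
█░░░@░░··
█░██░░░··
█░██░░░··
█░██·····
█░██·····

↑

·········
·········
··████░··
████░░┼··
████@░░··
█░░░░░░··
█░██░░░··
█░██░░░··
█░██·····

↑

·········
·········
··████░··
··████░··
████@░┼··
████░░░··
█░░░░░░··
█░██░░░··
█░██░░░··

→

·········
·········
·████░░··
·████░█··
███░@┼░··
███░░░░··
░░░░░░░··
░██░░░···
░██░░░···

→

·········
·········
████░░░··
████░██··
██░░@░░··
██░░░░░··
░░░░░░░··
██░░░····
██░░░····

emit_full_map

···████░░░
···████░██
█████░░@░░
█████░░░░░
██░░░░░░░░
██░██░░░··
██░██░░░··
██░██·····
██░██·····
██░██·····
██░██·····

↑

·········
·········
··█████··
████░░░··
████@██··
██░░┼░░··
██░░░░░··
░░░░░░░··
██░░░····

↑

·········
·········
··█████··
··█████··
████@░░··
████░██··
██░░┼░░··
██░░░░░··
░░░░░░░··

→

·········
·········
·██████··
·██████··
███░@░░··
███░███··
█░░┼░░█··
█░░░░░···
░░░░░░···

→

·········
·········
██████░··
██████░··
██░░@░░··
██░███░··
░░┼░░█░··
░░░░░····
░░░░░····

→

·········
·········
█████░░··
█████░░··
█░░░@░░··
█░███░░··
░┼░░█░░··
░░░░·····
░░░░·····

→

·········
·········
████░░░··
████░░◊··
░░░░@░░··
░███░░░··
┼░░█░░░··
░░░······
░░░······

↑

·········
·········
··█████··
████░░░··
████@░◊··
░░░░░░░··
░███░░░··
┼░░█░░░··
░░░······

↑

·········
·········
··█████··
··█████··
████@░░··
████░░◊··
░░░░░░░··
░███░░░··
┼░░█░░░··

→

·········
·········
·██████··
·██████··
███░@░░··
███░░◊░··
░░░░░░░··
███░░░···
░░█░░░···

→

·········
·········
███████··
███████··
██░░@░█··
██░░◊░█··
░░░░░░█··
██░░░····
░█░░░····

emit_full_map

·········███████
·········███████
·····██████░░@░█
·····██████░░◊░█
···████░░░░░░░░█
···████░███░░░··
█████░░┼░░█░░░··
█████░░░░░······
██░░░░░░░░······
██░██░░░········
██░██░░░········
██░██···········
██░██···········
██░██···········
██░██···········

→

·········
·········
███████··
███████··
█░░░@██··
█░░◊░██··
░░░░░██··
█░░░·····
█░░░·····

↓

·········
███████··
███████··
█░░░░██··
█░░◊@██··
░░░░░██··
█░░░░██··
█░░░·····
·········

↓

███████··
███████··
█░░░░██··
█░░◊░██··
░░░░@██··
█░░░░██··
█░░░░██··
·········
·········

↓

███████··
█░░░░██··
█░░◊░██··
░░░░░██··
█░░░@██··
█░░░░██··
··█████··
·········
·········

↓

█░░░░██··
█░░◊░██··
░░░░░██··
█░░░░██··
█░░░@██··
··█████··
··░░░░░··
·········
·········

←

██░░░░██·
██░░◊░██·
░░░░░░██·
██░░░░██·
░█░░@░██·
░·██████·
░·░░░░░░·
·········
·········

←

███░░░░██
███░░◊░██
░░░░░░░██
███░░░░██
░░█░@░░██
░░███████
░░░░░░░░░
·········
·········

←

████░░░░█
████░░◊░█
░░░░░░░░█
░███░░░░█
┼░░█@░░░█
░░░██████
░░░░░░░░░
░········
░········

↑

··███████
████░░░░█
████░░◊░█
░░░░░░░░█
░███@░░░█
┼░░█░░░░█
░░░██████
░░░░░░░░░
░········

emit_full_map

·········████████
·········████████
·····██████░░░░██
·····██████░░◊░██
···████░░░░░░░░██
···████░███@░░░██
█████░░┼░░█░░░░██
█████░░░░░███████
██░░░░░░░░░░░░░░░
██░██░░░·········
██░██░░░·········
██░██············
██░██············
██░██············
██░██············

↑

··███████
··███████
████░░░░█
████░░◊░█
░░░░@░░░█
░███░░░░█
┼░░█░░░░█
░░░██████
░░░░░░░░░

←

···██████
···██████
█████░░░░
█████░░◊░
█░░░@░░░░
█░███░░░░
░┼░░█░░░░
░░░░█████
░░░░░░░░░

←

····█████
····█████
██████░░░
██████░░◊
██░░@░░░░
██░███░░░
░░┼░░█░░░
░░░░░████
░░░░░░░░░

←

·····████
·····████
·██████░░
·██████░░
███░@░░░░
███░███░░
█░░┼░░█░░
█░░░░░███
░░░░░░░░░

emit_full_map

·········████████
·········████████
·····██████░░░░██
·····██████░░◊░██
···████░@░░░░░░██
···████░███░░░░██
█████░░┼░░█░░░░██
█████░░░░░███████
██░░░░░░░░░░░░░░░
██░██░░░·········
██░██░░░·········
██░██············
██░██············
██░██············
██░██············


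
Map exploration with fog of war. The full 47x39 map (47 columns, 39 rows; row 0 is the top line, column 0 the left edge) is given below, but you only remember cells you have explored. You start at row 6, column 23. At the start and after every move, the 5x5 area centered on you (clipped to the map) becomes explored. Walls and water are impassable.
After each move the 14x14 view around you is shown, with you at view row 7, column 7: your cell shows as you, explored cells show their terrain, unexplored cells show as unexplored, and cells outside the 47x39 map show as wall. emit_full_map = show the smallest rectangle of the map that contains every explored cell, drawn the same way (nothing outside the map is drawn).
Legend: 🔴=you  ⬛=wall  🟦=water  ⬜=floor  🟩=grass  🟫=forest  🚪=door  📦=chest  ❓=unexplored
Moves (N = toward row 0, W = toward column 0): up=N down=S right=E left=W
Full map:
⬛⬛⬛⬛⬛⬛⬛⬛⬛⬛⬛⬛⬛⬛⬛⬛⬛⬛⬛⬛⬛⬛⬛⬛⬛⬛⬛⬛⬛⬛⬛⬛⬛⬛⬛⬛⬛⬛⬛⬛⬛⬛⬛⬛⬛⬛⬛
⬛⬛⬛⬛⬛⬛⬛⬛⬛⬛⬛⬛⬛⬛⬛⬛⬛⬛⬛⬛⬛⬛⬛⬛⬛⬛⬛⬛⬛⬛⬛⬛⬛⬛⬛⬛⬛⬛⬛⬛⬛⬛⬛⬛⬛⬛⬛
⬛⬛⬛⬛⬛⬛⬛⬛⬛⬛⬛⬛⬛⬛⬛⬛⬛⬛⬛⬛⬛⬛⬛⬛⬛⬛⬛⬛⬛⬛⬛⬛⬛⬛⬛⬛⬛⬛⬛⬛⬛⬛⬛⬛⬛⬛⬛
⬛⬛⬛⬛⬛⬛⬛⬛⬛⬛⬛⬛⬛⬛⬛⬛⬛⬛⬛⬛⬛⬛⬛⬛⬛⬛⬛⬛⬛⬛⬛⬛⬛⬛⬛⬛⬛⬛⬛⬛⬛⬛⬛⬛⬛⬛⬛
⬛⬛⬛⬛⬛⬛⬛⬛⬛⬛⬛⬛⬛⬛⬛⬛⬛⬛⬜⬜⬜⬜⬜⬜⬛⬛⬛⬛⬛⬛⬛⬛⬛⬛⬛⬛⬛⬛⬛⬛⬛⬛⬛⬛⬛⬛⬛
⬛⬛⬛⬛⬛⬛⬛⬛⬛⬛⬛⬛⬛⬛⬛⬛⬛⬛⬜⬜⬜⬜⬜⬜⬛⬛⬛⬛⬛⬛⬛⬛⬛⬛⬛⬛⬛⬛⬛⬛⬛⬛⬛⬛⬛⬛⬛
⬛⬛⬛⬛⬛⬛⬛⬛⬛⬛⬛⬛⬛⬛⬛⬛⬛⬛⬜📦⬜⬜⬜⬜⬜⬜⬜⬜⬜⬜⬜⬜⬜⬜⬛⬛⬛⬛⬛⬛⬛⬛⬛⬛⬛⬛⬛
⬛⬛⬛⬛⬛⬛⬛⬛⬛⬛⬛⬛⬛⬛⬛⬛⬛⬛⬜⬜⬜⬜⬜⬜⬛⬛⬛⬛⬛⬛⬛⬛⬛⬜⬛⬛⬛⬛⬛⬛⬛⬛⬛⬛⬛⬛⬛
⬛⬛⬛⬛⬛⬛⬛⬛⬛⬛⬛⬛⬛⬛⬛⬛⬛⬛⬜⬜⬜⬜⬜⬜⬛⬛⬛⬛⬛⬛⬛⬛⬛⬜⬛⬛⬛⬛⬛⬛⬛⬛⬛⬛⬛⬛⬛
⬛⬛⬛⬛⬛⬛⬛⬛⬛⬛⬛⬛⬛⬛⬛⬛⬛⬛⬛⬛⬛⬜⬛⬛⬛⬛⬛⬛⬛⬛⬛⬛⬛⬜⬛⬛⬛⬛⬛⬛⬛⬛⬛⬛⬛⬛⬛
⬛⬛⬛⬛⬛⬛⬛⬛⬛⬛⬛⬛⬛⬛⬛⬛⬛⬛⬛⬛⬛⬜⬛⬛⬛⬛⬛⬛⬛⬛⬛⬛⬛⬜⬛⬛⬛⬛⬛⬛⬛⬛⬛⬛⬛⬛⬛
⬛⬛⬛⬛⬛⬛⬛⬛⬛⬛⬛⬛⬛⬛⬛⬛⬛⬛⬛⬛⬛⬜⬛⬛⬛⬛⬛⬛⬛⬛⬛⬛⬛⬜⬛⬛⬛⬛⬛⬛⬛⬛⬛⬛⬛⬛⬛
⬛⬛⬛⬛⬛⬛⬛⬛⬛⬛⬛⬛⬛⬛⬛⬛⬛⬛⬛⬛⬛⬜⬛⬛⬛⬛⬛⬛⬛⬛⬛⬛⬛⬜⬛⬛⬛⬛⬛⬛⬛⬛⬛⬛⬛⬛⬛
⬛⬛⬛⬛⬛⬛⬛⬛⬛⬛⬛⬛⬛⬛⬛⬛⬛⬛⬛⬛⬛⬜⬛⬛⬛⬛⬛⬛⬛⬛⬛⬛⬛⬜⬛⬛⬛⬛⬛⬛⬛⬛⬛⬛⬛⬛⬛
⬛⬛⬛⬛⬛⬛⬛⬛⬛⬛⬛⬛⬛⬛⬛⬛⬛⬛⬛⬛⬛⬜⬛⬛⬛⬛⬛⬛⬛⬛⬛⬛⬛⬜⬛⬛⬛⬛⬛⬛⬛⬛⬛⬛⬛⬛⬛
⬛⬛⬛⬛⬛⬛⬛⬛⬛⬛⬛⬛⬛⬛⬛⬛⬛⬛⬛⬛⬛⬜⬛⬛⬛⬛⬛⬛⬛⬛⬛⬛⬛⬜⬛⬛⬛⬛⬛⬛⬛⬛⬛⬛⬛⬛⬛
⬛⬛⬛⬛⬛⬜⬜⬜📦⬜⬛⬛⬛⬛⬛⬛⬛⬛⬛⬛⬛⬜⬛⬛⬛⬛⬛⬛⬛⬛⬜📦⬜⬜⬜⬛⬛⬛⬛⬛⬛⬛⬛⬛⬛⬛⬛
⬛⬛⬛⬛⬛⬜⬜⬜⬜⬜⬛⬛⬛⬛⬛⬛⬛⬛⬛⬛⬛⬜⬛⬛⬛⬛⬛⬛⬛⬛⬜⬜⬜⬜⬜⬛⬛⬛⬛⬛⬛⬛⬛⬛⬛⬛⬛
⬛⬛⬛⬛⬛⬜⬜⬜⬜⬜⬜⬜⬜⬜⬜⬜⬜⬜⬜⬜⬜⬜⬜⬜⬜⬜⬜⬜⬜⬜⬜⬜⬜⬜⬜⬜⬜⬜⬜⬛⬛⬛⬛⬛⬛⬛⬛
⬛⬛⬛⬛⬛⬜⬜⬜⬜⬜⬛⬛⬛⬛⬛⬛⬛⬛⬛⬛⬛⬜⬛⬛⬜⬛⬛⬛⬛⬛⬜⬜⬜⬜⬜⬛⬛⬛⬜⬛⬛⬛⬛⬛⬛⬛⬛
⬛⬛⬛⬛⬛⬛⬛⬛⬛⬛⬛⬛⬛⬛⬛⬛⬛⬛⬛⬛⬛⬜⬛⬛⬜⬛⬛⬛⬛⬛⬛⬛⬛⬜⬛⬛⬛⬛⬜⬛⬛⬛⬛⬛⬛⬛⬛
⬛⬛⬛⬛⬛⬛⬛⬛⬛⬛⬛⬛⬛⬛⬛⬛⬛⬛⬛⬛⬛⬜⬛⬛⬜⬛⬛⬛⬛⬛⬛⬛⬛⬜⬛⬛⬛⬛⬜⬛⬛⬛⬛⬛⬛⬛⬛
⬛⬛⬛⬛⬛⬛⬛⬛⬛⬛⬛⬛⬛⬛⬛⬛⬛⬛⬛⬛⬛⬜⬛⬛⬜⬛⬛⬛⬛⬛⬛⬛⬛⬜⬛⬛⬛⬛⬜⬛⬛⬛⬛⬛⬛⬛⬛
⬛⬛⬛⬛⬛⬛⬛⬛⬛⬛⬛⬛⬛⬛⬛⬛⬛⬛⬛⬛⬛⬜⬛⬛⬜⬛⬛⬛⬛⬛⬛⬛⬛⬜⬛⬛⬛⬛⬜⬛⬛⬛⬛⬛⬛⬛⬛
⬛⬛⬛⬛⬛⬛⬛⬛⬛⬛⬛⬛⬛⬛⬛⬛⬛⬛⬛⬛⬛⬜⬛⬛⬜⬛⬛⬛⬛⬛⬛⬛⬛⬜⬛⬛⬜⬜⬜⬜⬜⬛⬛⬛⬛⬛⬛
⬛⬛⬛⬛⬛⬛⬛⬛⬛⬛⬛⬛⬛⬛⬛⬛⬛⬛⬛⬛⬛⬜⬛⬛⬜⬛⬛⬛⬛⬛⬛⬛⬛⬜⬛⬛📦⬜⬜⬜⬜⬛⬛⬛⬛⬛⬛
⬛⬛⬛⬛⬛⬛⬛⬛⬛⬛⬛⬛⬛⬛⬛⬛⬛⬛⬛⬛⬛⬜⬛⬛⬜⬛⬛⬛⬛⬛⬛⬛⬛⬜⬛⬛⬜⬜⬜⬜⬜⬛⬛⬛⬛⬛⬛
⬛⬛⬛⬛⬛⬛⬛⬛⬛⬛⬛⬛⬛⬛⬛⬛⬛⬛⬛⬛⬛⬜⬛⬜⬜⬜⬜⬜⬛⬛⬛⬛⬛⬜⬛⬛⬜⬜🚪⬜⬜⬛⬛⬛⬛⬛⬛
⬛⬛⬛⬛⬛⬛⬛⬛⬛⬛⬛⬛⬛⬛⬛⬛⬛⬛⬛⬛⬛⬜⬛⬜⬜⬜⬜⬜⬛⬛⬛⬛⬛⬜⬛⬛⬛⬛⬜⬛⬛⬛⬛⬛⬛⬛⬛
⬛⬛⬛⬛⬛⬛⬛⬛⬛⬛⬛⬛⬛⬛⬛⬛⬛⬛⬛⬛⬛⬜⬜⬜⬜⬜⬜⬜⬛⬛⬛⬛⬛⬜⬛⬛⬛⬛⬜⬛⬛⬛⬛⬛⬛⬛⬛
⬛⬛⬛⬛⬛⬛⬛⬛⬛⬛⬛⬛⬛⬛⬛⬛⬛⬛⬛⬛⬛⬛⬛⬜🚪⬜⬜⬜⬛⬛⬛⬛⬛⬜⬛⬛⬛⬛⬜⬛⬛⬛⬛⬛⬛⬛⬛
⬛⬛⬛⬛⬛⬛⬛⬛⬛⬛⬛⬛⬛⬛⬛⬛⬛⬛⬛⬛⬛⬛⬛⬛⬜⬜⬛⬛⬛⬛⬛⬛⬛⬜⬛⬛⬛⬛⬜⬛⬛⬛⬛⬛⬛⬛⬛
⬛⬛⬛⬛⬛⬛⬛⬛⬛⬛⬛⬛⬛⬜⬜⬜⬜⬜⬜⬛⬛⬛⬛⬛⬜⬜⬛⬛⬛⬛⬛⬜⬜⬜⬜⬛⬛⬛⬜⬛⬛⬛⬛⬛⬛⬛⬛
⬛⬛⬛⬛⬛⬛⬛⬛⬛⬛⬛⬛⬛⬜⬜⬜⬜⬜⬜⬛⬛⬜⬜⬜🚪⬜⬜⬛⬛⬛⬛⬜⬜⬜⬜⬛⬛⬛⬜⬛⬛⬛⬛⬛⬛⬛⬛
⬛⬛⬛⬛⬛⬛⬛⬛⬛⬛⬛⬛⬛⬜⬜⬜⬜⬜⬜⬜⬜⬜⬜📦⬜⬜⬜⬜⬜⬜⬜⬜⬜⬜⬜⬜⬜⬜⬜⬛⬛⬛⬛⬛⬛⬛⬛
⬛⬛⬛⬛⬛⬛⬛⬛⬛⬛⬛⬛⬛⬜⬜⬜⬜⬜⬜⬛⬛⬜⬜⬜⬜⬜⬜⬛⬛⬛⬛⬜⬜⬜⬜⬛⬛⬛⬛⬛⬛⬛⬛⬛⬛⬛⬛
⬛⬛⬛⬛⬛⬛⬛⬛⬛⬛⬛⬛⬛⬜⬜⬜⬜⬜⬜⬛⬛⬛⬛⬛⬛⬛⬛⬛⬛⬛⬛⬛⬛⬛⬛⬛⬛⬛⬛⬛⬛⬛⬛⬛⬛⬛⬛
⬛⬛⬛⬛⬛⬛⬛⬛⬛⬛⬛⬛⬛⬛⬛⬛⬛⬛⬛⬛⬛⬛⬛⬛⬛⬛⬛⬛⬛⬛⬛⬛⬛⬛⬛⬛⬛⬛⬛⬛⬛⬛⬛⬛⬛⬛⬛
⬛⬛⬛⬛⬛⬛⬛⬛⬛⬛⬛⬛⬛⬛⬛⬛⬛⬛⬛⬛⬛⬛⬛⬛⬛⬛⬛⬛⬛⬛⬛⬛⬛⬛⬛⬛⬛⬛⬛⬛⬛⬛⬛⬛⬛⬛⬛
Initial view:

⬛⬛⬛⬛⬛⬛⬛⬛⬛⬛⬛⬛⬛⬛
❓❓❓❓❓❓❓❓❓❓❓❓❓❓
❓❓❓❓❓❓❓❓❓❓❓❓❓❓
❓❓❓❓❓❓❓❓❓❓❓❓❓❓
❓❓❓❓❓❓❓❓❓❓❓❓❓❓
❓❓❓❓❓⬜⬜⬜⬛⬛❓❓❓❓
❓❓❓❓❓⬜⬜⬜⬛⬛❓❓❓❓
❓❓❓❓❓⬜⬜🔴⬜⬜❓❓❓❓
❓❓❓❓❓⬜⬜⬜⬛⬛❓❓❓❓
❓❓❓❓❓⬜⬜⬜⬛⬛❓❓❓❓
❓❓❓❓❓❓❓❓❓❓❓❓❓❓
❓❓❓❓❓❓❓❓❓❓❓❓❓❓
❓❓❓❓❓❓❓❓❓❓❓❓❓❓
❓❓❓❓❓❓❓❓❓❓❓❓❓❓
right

⬛⬛⬛⬛⬛⬛⬛⬛⬛⬛⬛⬛⬛⬛
❓❓❓❓❓❓❓❓❓❓❓❓❓❓
❓❓❓❓❓❓❓❓❓❓❓❓❓❓
❓❓❓❓❓❓❓❓❓❓❓❓❓❓
❓❓❓❓❓❓❓❓❓❓❓❓❓❓
❓❓❓❓⬜⬜⬜⬛⬛⬛❓❓❓❓
❓❓❓❓⬜⬜⬜⬛⬛⬛❓❓❓❓
❓❓❓❓⬜⬜⬜🔴⬜⬜❓❓❓❓
❓❓❓❓⬜⬜⬜⬛⬛⬛❓❓❓❓
❓❓❓❓⬜⬜⬜⬛⬛⬛❓❓❓❓
❓❓❓❓❓❓❓❓❓❓❓❓❓❓
❓❓❓❓❓❓❓❓❓❓❓❓❓❓
❓❓❓❓❓❓❓❓❓❓❓❓❓❓
❓❓❓❓❓❓❓❓❓❓❓❓❓❓

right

⬛⬛⬛⬛⬛⬛⬛⬛⬛⬛⬛⬛⬛⬛
❓❓❓❓❓❓❓❓❓❓❓❓❓❓
❓❓❓❓❓❓❓❓❓❓❓❓❓❓
❓❓❓❓❓❓❓❓❓❓❓❓❓❓
❓❓❓❓❓❓❓❓❓❓❓❓❓❓
❓❓❓⬜⬜⬜⬛⬛⬛⬛❓❓❓❓
❓❓❓⬜⬜⬜⬛⬛⬛⬛❓❓❓❓
❓❓❓⬜⬜⬜⬜🔴⬜⬜❓❓❓❓
❓❓❓⬜⬜⬜⬛⬛⬛⬛❓❓❓❓
❓❓❓⬜⬜⬜⬛⬛⬛⬛❓❓❓❓
❓❓❓❓❓❓❓❓❓❓❓❓❓❓
❓❓❓❓❓❓❓❓❓❓❓❓❓❓
❓❓❓❓❓❓❓❓❓❓❓❓❓❓
❓❓❓❓❓❓❓❓❓❓❓❓❓❓

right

⬛⬛⬛⬛⬛⬛⬛⬛⬛⬛⬛⬛⬛⬛
❓❓❓❓❓❓❓❓❓❓❓❓❓❓
❓❓❓❓❓❓❓❓❓❓❓❓❓❓
❓❓❓❓❓❓❓❓❓❓❓❓❓❓
❓❓❓❓❓❓❓❓❓❓❓❓❓❓
❓❓⬜⬜⬜⬛⬛⬛⬛⬛❓❓❓❓
❓❓⬜⬜⬜⬛⬛⬛⬛⬛❓❓❓❓
❓❓⬜⬜⬜⬜⬜🔴⬜⬜❓❓❓❓
❓❓⬜⬜⬜⬛⬛⬛⬛⬛❓❓❓❓
❓❓⬜⬜⬜⬛⬛⬛⬛⬛❓❓❓❓
❓❓❓❓❓❓❓❓❓❓❓❓❓❓
❓❓❓❓❓❓❓❓❓❓❓❓❓❓
❓❓❓❓❓❓❓❓❓❓❓❓❓❓
❓❓❓❓❓❓❓❓❓❓❓❓❓❓

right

⬛⬛⬛⬛⬛⬛⬛⬛⬛⬛⬛⬛⬛⬛
❓❓❓❓❓❓❓❓❓❓❓❓❓❓
❓❓❓❓❓❓❓❓❓❓❓❓❓❓
❓❓❓❓❓❓❓❓❓❓❓❓❓❓
❓❓❓❓❓❓❓❓❓❓❓❓❓❓
❓⬜⬜⬜⬛⬛⬛⬛⬛⬛❓❓❓❓
❓⬜⬜⬜⬛⬛⬛⬛⬛⬛❓❓❓❓
❓⬜⬜⬜⬜⬜⬜🔴⬜⬜❓❓❓❓
❓⬜⬜⬜⬛⬛⬛⬛⬛⬛❓❓❓❓
❓⬜⬜⬜⬛⬛⬛⬛⬛⬛❓❓❓❓
❓❓❓❓❓❓❓❓❓❓❓❓❓❓
❓❓❓❓❓❓❓❓❓❓❓❓❓❓
❓❓❓❓❓❓❓❓❓❓❓❓❓❓
❓❓❓❓❓❓❓❓❓❓❓❓❓❓

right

⬛⬛⬛⬛⬛⬛⬛⬛⬛⬛⬛⬛⬛⬛
❓❓❓❓❓❓❓❓❓❓❓❓❓❓
❓❓❓❓❓❓❓❓❓❓❓❓❓❓
❓❓❓❓❓❓❓❓❓❓❓❓❓❓
❓❓❓❓❓❓❓❓❓❓❓❓❓❓
⬜⬜⬜⬛⬛⬛⬛⬛⬛⬛❓❓❓❓
⬜⬜⬜⬛⬛⬛⬛⬛⬛⬛❓❓❓❓
⬜⬜⬜⬜⬜⬜⬜🔴⬜⬜❓❓❓❓
⬜⬜⬜⬛⬛⬛⬛⬛⬛⬛❓❓❓❓
⬜⬜⬜⬛⬛⬛⬛⬛⬛⬛❓❓❓❓
❓❓❓❓❓❓❓❓❓❓❓❓❓❓
❓❓❓❓❓❓❓❓❓❓❓❓❓❓
❓❓❓❓❓❓❓❓❓❓❓❓❓❓
❓❓❓❓❓❓❓❓❓❓❓❓❓❓

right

⬛⬛⬛⬛⬛⬛⬛⬛⬛⬛⬛⬛⬛⬛
❓❓❓❓❓❓❓❓❓❓❓❓❓❓
❓❓❓❓❓❓❓❓❓❓❓❓❓❓
❓❓❓❓❓❓❓❓❓❓❓❓❓❓
❓❓❓❓❓❓❓❓❓❓❓❓❓❓
⬜⬜⬛⬛⬛⬛⬛⬛⬛⬛❓❓❓❓
⬜⬜⬛⬛⬛⬛⬛⬛⬛⬛❓❓❓❓
⬜⬜⬜⬜⬜⬜⬜🔴⬜⬜❓❓❓❓
⬜⬜⬛⬛⬛⬛⬛⬛⬛⬛❓❓❓❓
⬜⬜⬛⬛⬛⬛⬛⬛⬛⬛❓❓❓❓
❓❓❓❓❓❓❓❓❓❓❓❓❓❓
❓❓❓❓❓❓❓❓❓❓❓❓❓❓
❓❓❓❓❓❓❓❓❓❓❓❓❓❓
❓❓❓❓❓❓❓❓❓❓❓❓❓❓

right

⬛⬛⬛⬛⬛⬛⬛⬛⬛⬛⬛⬛⬛⬛
❓❓❓❓❓❓❓❓❓❓❓❓❓❓
❓❓❓❓❓❓❓❓❓❓❓❓❓❓
❓❓❓❓❓❓❓❓❓❓❓❓❓❓
❓❓❓❓❓❓❓❓❓❓❓❓❓❓
⬜⬛⬛⬛⬛⬛⬛⬛⬛⬛❓❓❓❓
⬜⬛⬛⬛⬛⬛⬛⬛⬛⬛❓❓❓❓
⬜⬜⬜⬜⬜⬜⬜🔴⬜⬜❓❓❓❓
⬜⬛⬛⬛⬛⬛⬛⬛⬛⬛❓❓❓❓
⬜⬛⬛⬛⬛⬛⬛⬛⬛⬛❓❓❓❓
❓❓❓❓❓❓❓❓❓❓❓❓❓❓
❓❓❓❓❓❓❓❓❓❓❓❓❓❓
❓❓❓❓❓❓❓❓❓❓❓❓❓❓
❓❓❓❓❓❓❓❓❓❓❓❓❓❓

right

⬛⬛⬛⬛⬛⬛⬛⬛⬛⬛⬛⬛⬛⬛
❓❓❓❓❓❓❓❓❓❓❓❓❓❓
❓❓❓❓❓❓❓❓❓❓❓❓❓❓
❓❓❓❓❓❓❓❓❓❓❓❓❓❓
❓❓❓❓❓❓❓❓❓❓❓❓❓❓
⬛⬛⬛⬛⬛⬛⬛⬛⬛⬛❓❓❓❓
⬛⬛⬛⬛⬛⬛⬛⬛⬛⬛❓❓❓❓
⬜⬜⬜⬜⬜⬜⬜🔴⬜⬜❓❓❓❓
⬛⬛⬛⬛⬛⬛⬛⬛⬛⬜❓❓❓❓
⬛⬛⬛⬛⬛⬛⬛⬛⬛⬜❓❓❓❓
❓❓❓❓❓❓❓❓❓❓❓❓❓❓
❓❓❓❓❓❓❓❓❓❓❓❓❓❓
❓❓❓❓❓❓❓❓❓❓❓❓❓❓
❓❓❓❓❓❓❓❓❓❓❓❓❓❓

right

⬛⬛⬛⬛⬛⬛⬛⬛⬛⬛⬛⬛⬛⬛
❓❓❓❓❓❓❓❓❓❓❓❓❓❓
❓❓❓❓❓❓❓❓❓❓❓❓❓❓
❓❓❓❓❓❓❓❓❓❓❓❓❓❓
❓❓❓❓❓❓❓❓❓❓❓❓❓❓
⬛⬛⬛⬛⬛⬛⬛⬛⬛⬛❓❓❓❓
⬛⬛⬛⬛⬛⬛⬛⬛⬛⬛❓❓❓❓
⬜⬜⬜⬜⬜⬜⬜🔴⬜⬛❓❓❓❓
⬛⬛⬛⬛⬛⬛⬛⬛⬜⬛❓❓❓❓
⬛⬛⬛⬛⬛⬛⬛⬛⬜⬛❓❓❓❓
❓❓❓❓❓❓❓❓❓❓❓❓❓❓
❓❓❓❓❓❓❓❓❓❓❓❓❓❓
❓❓❓❓❓❓❓❓❓❓❓❓❓❓
❓❓❓❓❓❓❓❓❓❓❓❓❓❓

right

⬛⬛⬛⬛⬛⬛⬛⬛⬛⬛⬛⬛⬛⬛
❓❓❓❓❓❓❓❓❓❓❓❓❓❓
❓❓❓❓❓❓❓❓❓❓❓❓❓❓
❓❓❓❓❓❓❓❓❓❓❓❓❓❓
❓❓❓❓❓❓❓❓❓❓❓❓❓❓
⬛⬛⬛⬛⬛⬛⬛⬛⬛⬛❓❓❓❓
⬛⬛⬛⬛⬛⬛⬛⬛⬛⬛❓❓❓❓
⬜⬜⬜⬜⬜⬜⬜🔴⬛⬛❓❓❓❓
⬛⬛⬛⬛⬛⬛⬛⬜⬛⬛❓❓❓❓
⬛⬛⬛⬛⬛⬛⬛⬜⬛⬛❓❓❓❓
❓❓❓❓❓❓❓❓❓❓❓❓❓❓
❓❓❓❓❓❓❓❓❓❓❓❓❓❓
❓❓❓❓❓❓❓❓❓❓❓❓❓❓
❓❓❓❓❓❓❓❓❓❓❓❓❓❓

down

❓❓❓❓❓❓❓❓❓❓❓❓❓❓
❓❓❓❓❓❓❓❓❓❓❓❓❓❓
❓❓❓❓❓❓❓❓❓❓❓❓❓❓
❓❓❓❓❓❓❓❓❓❓❓❓❓❓
⬛⬛⬛⬛⬛⬛⬛⬛⬛⬛❓❓❓❓
⬛⬛⬛⬛⬛⬛⬛⬛⬛⬛❓❓❓❓
⬜⬜⬜⬜⬜⬜⬜⬜⬛⬛❓❓❓❓
⬛⬛⬛⬛⬛⬛⬛🔴⬛⬛❓❓❓❓
⬛⬛⬛⬛⬛⬛⬛⬜⬛⬛❓❓❓❓
❓❓❓❓❓⬛⬛⬜⬛⬛❓❓❓❓
❓❓❓❓❓❓❓❓❓❓❓❓❓❓
❓❓❓❓❓❓❓❓❓❓❓❓❓❓
❓❓❓❓❓❓❓❓❓❓❓❓❓❓
❓❓❓❓❓❓❓❓❓❓❓❓❓❓

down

❓❓❓❓❓❓❓❓❓❓❓❓❓❓
❓❓❓❓❓❓❓❓❓❓❓❓❓❓
❓❓❓❓❓❓❓❓❓❓❓❓❓❓
⬛⬛⬛⬛⬛⬛⬛⬛⬛⬛❓❓❓❓
⬛⬛⬛⬛⬛⬛⬛⬛⬛⬛❓❓❓❓
⬜⬜⬜⬜⬜⬜⬜⬜⬛⬛❓❓❓❓
⬛⬛⬛⬛⬛⬛⬛⬜⬛⬛❓❓❓❓
⬛⬛⬛⬛⬛⬛⬛🔴⬛⬛❓❓❓❓
❓❓❓❓❓⬛⬛⬜⬛⬛❓❓❓❓
❓❓❓❓❓⬛⬛⬜⬛⬛❓❓❓❓
❓❓❓❓❓❓❓❓❓❓❓❓❓❓
❓❓❓❓❓❓❓❓❓❓❓❓❓❓
❓❓❓❓❓❓❓❓❓❓❓❓❓❓
❓❓❓❓❓❓❓❓❓❓❓❓❓❓

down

❓❓❓❓❓❓❓❓❓❓❓❓❓❓
❓❓❓❓❓❓❓❓❓❓❓❓❓❓
⬛⬛⬛⬛⬛⬛⬛⬛⬛⬛❓❓❓❓
⬛⬛⬛⬛⬛⬛⬛⬛⬛⬛❓❓❓❓
⬜⬜⬜⬜⬜⬜⬜⬜⬛⬛❓❓❓❓
⬛⬛⬛⬛⬛⬛⬛⬜⬛⬛❓❓❓❓
⬛⬛⬛⬛⬛⬛⬛⬜⬛⬛❓❓❓❓
❓❓❓❓❓⬛⬛🔴⬛⬛❓❓❓❓
❓❓❓❓❓⬛⬛⬜⬛⬛❓❓❓❓
❓❓❓❓❓⬛⬛⬜⬛⬛❓❓❓❓
❓❓❓❓❓❓❓❓❓❓❓❓❓❓
❓❓❓❓❓❓❓❓❓❓❓❓❓❓
❓❓❓❓❓❓❓❓❓❓❓❓❓❓
❓❓❓❓❓❓❓❓❓❓❓❓❓❓

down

❓❓❓❓❓❓❓❓❓❓❓❓❓❓
⬛⬛⬛⬛⬛⬛⬛⬛⬛⬛❓❓❓❓
⬛⬛⬛⬛⬛⬛⬛⬛⬛⬛❓❓❓❓
⬜⬜⬜⬜⬜⬜⬜⬜⬛⬛❓❓❓❓
⬛⬛⬛⬛⬛⬛⬛⬜⬛⬛❓❓❓❓
⬛⬛⬛⬛⬛⬛⬛⬜⬛⬛❓❓❓❓
❓❓❓❓❓⬛⬛⬜⬛⬛❓❓❓❓
❓❓❓❓❓⬛⬛🔴⬛⬛❓❓❓❓
❓❓❓❓❓⬛⬛⬜⬛⬛❓❓❓❓
❓❓❓❓❓⬛⬛⬜⬛⬛❓❓❓❓
❓❓❓❓❓❓❓❓❓❓❓❓❓❓
❓❓❓❓❓❓❓❓❓❓❓❓❓❓
❓❓❓❓❓❓❓❓❓❓❓❓❓❓
❓❓❓❓❓❓❓❓❓❓❓❓❓❓

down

⬛⬛⬛⬛⬛⬛⬛⬛⬛⬛❓❓❓❓
⬛⬛⬛⬛⬛⬛⬛⬛⬛⬛❓❓❓❓
⬜⬜⬜⬜⬜⬜⬜⬜⬛⬛❓❓❓❓
⬛⬛⬛⬛⬛⬛⬛⬜⬛⬛❓❓❓❓
⬛⬛⬛⬛⬛⬛⬛⬜⬛⬛❓❓❓❓
❓❓❓❓❓⬛⬛⬜⬛⬛❓❓❓❓
❓❓❓❓❓⬛⬛⬜⬛⬛❓❓❓❓
❓❓❓❓❓⬛⬛🔴⬛⬛❓❓❓❓
❓❓❓❓❓⬛⬛⬜⬛⬛❓❓❓❓
❓❓❓❓❓⬛⬛⬜⬛⬛❓❓❓❓
❓❓❓❓❓❓❓❓❓❓❓❓❓❓
❓❓❓❓❓❓❓❓❓❓❓❓❓❓
❓❓❓❓❓❓❓❓❓❓❓❓❓❓
❓❓❓❓❓❓❓❓❓❓❓❓❓❓

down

⬛⬛⬛⬛⬛⬛⬛⬛⬛⬛❓❓❓❓
⬜⬜⬜⬜⬜⬜⬜⬜⬛⬛❓❓❓❓
⬛⬛⬛⬛⬛⬛⬛⬜⬛⬛❓❓❓❓
⬛⬛⬛⬛⬛⬛⬛⬜⬛⬛❓❓❓❓
❓❓❓❓❓⬛⬛⬜⬛⬛❓❓❓❓
❓❓❓❓❓⬛⬛⬜⬛⬛❓❓❓❓
❓❓❓❓❓⬛⬛⬜⬛⬛❓❓❓❓
❓❓❓❓❓⬛⬛🔴⬛⬛❓❓❓❓
❓❓❓❓❓⬛⬛⬜⬛⬛❓❓❓❓
❓❓❓❓❓⬛⬛⬜⬛⬛❓❓❓❓
❓❓❓❓❓❓❓❓❓❓❓❓❓❓
❓❓❓❓❓❓❓❓❓❓❓❓❓❓
❓❓❓❓❓❓❓❓❓❓❓❓❓❓
❓❓❓❓❓❓❓❓❓❓❓❓❓❓

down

⬜⬜⬜⬜⬜⬜⬜⬜⬛⬛❓❓❓❓
⬛⬛⬛⬛⬛⬛⬛⬜⬛⬛❓❓❓❓
⬛⬛⬛⬛⬛⬛⬛⬜⬛⬛❓❓❓❓
❓❓❓❓❓⬛⬛⬜⬛⬛❓❓❓❓
❓❓❓❓❓⬛⬛⬜⬛⬛❓❓❓❓
❓❓❓❓❓⬛⬛⬜⬛⬛❓❓❓❓
❓❓❓❓❓⬛⬛⬜⬛⬛❓❓❓❓
❓❓❓❓❓⬛⬛🔴⬛⬛❓❓❓❓
❓❓❓❓❓⬛⬛⬜⬛⬛❓❓❓❓
❓❓❓❓❓⬛⬛⬜⬛⬛❓❓❓❓
❓❓❓❓❓❓❓❓❓❓❓❓❓❓
❓❓❓❓❓❓❓❓❓❓❓❓❓❓
❓❓❓❓❓❓❓❓❓❓❓❓❓❓
❓❓❓❓❓❓❓❓❓❓❓❓❓❓

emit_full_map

⬜⬜⬜⬛⬛⬛⬛⬛⬛⬛⬛⬛⬛⬛⬛
⬜⬜⬜⬛⬛⬛⬛⬛⬛⬛⬛⬛⬛⬛⬛
⬜⬜⬜⬜⬜⬜⬜⬜⬜⬜⬜⬜⬜⬛⬛
⬜⬜⬜⬛⬛⬛⬛⬛⬛⬛⬛⬛⬜⬛⬛
⬜⬜⬜⬛⬛⬛⬛⬛⬛⬛⬛⬛⬜⬛⬛
❓❓❓❓❓❓❓❓❓❓⬛⬛⬜⬛⬛
❓❓❓❓❓❓❓❓❓❓⬛⬛⬜⬛⬛
❓❓❓❓❓❓❓❓❓❓⬛⬛⬜⬛⬛
❓❓❓❓❓❓❓❓❓❓⬛⬛⬜⬛⬛
❓❓❓❓❓❓❓❓❓❓⬛⬛🔴⬛⬛
❓❓❓❓❓❓❓❓❓❓⬛⬛⬜⬛⬛
❓❓❓❓❓❓❓❓❓❓⬛⬛⬜⬛⬛
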